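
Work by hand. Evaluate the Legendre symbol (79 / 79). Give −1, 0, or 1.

0

First reduce: 79 ≡ 0 (mod 79).
Top reduces to 0: gcd > 1, so the symbol is 0.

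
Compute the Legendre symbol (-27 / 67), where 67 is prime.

Euler's criterion: (-27/67) ≡ 40^33 (mod 67).
40^2 ≡ 59 (mod 67)
40^4 ≡ 64 (mod 67)
40^8 ≡ 9 (mod 67)
40^16 ≡ 14 (mod 67)
40^32 ≡ 62 (mod 67)
40^33 = 40^(32+1) ≡ 1 (mod 67).
Result is 1, so (-27/67) = 1.

1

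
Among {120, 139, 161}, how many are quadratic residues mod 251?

1

(120/251) = -1 → non-residue.
(139/251) = -1 → non-residue.
(161/251) = +1 → QR.
Total quadratic residues among the 3: 1.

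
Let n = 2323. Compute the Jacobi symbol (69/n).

Reciprocity: 69 ≡ 1 and 2323 ≡ 3 (mod 4), so (69/2323) = +(2323/69).
Reduce top mod 69: now compute (46/69).
Pull out 2: since 69 ≡ 5 (mod 8), (2/69) = -1.
Reciprocity: 23 ≡ 3 and 69 ≡ 1 (mod 4), so (23/69) = +(69/23).
Reduce top mod 23: now compute (0/23).
Top reduces to 0: gcd > 1, so the symbol is 0.

0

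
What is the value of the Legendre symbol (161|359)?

-1

Reciprocity: 161 ≡ 1 and 359 ≡ 3 (mod 4), so (161/359) = +(359/161).
Reduce top mod 161: now compute (37/161).
Reciprocity: 37 ≡ 1 and 161 ≡ 1 (mod 4), so (37/161) = +(161/37).
Reduce top mod 37: now compute (13/37).
Reciprocity: 13 ≡ 1 and 37 ≡ 1 (mod 4), so (13/37) = +(37/13).
Reduce top mod 13: now compute (11/13).
Reciprocity: 11 ≡ 3 and 13 ≡ 1 (mod 4), so (11/13) = +(13/11).
Reduce top mod 11: now compute (2/11).
Pull out 2: since 11 ≡ 3 (mod 8), (2/11) = -1.
Reached (1/11) = 1. Collecting the sign flips along the way, the symbol is -1.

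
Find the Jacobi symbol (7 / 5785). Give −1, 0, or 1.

Reciprocity: 7 ≡ 3 and 5785 ≡ 1 (mod 4), so (7/5785) = +(5785/7).
Reduce top mod 7: now compute (3/7).
Reciprocity: 3 ≡ 3 and 7 ≡ 3 (mod 4), so (3/7) = −(7/3).
Reduce top mod 3: now compute (1/3).
Reached (1/3) = 1. Collecting the sign flips along the way, the symbol is -1.

-1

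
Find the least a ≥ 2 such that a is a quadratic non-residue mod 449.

(2/449) = +1, so 2 is a residue.
(3/449) = −1, so 3 is the smallest positive non-residue mod 449.

3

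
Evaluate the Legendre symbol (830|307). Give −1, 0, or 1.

1

Euler's criterion: (830/307) ≡ 216^153 (mod 307).
216^2 ≡ 299 (mod 307)
216^4 ≡ 64 (mod 307)
216^8 ≡ 105 (mod 307)
216^16 ≡ 280 (mod 307)
216^32 ≡ 115 (mod 307)
216^64 ≡ 24 (mod 307)
216^128 ≡ 269 (mod 307)
216^153 = 216^(128+16+8+1) ≡ 1 (mod 307).
Result is 1, so (830/307) = 1.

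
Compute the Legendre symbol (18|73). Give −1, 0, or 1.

Pull out 2: since 73 ≡ 1 (mod 8), (2/73) = +1.
Reciprocity: 9 ≡ 1 and 73 ≡ 1 (mod 4), so (9/73) = +(73/9).
Reduce top mod 9: now compute (1/9).
Reached (1/9) = 1. Collecting the sign flips along the way, the symbol is +1.

1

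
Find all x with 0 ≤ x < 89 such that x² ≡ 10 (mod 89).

30, 59

89 ≡ 1 (mod 4), so we find a root by search.
Trying successive values, 30² = 900 ≡ 10 (mod 89). The other root is 89 − 30 = 59.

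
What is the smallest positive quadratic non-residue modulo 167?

5

(2/167) = +1, so 2 is a residue.
(3/167) = +1, so 3 is a residue.
(4/167) = +1, so 4 is a residue.
(5/167) = −1, so 5 is the smallest positive non-residue mod 167.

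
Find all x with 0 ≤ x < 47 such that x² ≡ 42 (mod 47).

18, 29

Since 47 ≡ 3 (mod 4), a square root of 42 is 42^((47+1)/4) = 42^12 mod 47.
Repeated squaring: 42^2≡25, 42^4≡14, 42^8≡8 (mod 47).
42^12 = 42^(8+4) ≡ 18 (mod 47).
Check: 18² = 324 ≡ 42 (mod 47). The two roots are 18 and 29.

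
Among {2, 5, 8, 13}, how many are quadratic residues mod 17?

(2/17) = +1 → QR.
(5/17) = -1 → non-residue.
(8/17) = +1 → QR.
(13/17) = +1 → QR.
Total quadratic residues among the 4: 3.

3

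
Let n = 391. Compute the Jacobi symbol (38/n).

Pull out 2: since 391 ≡ 7 (mod 8), (2/391) = +1.
Reciprocity: 19 ≡ 3 and 391 ≡ 3 (mod 4), so (19/391) = −(391/19).
Reduce top mod 19: now compute (11/19).
Reciprocity: 11 ≡ 3 and 19 ≡ 3 (mod 4), so (11/19) = −(19/11).
Reduce top mod 11: now compute (8/11).
Pull out 2^3: since 11 ≡ 3 (mod 8), (2/11) = -1, so (2/11)^3 = -1.
Reached (1/11) = 1. Collecting the sign flips along the way, the symbol is -1.

-1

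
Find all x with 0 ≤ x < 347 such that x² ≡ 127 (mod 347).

Since 347 ≡ 3 (mod 4), a square root of 127 is 127^((347+1)/4) = 127^87 mod 347.
Repeated squaring: 127^2≡167, 127^4≡129, 127^8≡332, 127^16≡225, 127^32≡310, 127^64≡328 (mod 347).
127^87 = 127^(64+16+4+2+1) ≡ 300 (mod 347).
Check: 300² = 90000 ≡ 127 (mod 347). The two roots are 47 and 300.

47, 300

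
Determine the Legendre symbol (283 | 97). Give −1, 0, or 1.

First reduce: 283 ≡ 89 (mod 97).
Reciprocity: 89 ≡ 1 and 97 ≡ 1 (mod 4), so (89/97) = +(97/89).
Reduce top mod 89: now compute (8/89).
Pull out 2^3: since 89 ≡ 1 (mod 8), (2/89) = +1, so (2/89)^3 = +1.
Reached (1/89) = 1. Collecting the sign flips along the way, the symbol is +1.

1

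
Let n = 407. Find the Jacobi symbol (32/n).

Pull out 2^5: since 407 ≡ 7 (mod 8), (2/407) = +1, so (2/407)^5 = +1.
Reached (1/407) = 1. Collecting the sign flips along the way, the symbol is +1.

1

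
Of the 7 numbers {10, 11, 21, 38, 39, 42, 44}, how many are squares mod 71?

2

(10/71) = +1 → QR.
(11/71) = -1 → non-residue.
(21/71) = -1 → non-residue.
(38/71) = +1 → QR.
(39/71) = -1 → non-residue.
(42/71) = -1 → non-residue.
(44/71) = -1 → non-residue.
Total quadratic residues among the 7: 2.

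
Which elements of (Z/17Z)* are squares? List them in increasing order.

1,2,4,8,9,13,15,16

Square k = 1,…,8 (k and 17−k give the same square):
1²=1, 2²=4, 3²=9, 4²=16, 5²≡8, 6²≡2, 7²≡15, 8²≡13 (mod 17).
So the quadratic residues mod 17 are {1, 2, 4, 8, 9, 13, 15, 16}.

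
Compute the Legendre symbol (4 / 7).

1

Pull out 2^2: since 7 ≡ 7 (mod 8), (2/7) = +1, so (2/7)^2 = +1.
Reached (1/7) = 1. Collecting the sign flips along the way, the symbol is +1.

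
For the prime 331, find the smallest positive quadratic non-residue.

2

(2/331) = −1, so 2 is the smallest positive non-residue mod 331.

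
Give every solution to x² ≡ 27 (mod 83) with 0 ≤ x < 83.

Since 83 ≡ 3 (mod 4), a square root of 27 is 27^((83+1)/4) = 27^21 mod 83.
Repeated squaring: 27^2≡65, 27^4≡75, 27^8≡64, 27^16≡29 (mod 83).
27^21 = 27^(16+4+1) ≡ 44 (mod 83).
Check: 44² = 1936 ≡ 27 (mod 83). The two roots are 39 and 44.

39, 44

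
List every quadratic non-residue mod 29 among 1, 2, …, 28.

2,3,8,10,11,12,14,15,17,18,19,21,26,27

Square k = 1,…,14 (k and 29−k give the same square):
1²=1, 2²=4, 3²=9, 4²=16, 5²=25, 6²≡7, 7²≡20, 8²≡6, 9²≡23, 10²≡13, 11²≡5, 12²≡28, 13²≡24, 14²≡22 (mod 29).
The residues are {1, 4, 5, 6, 7, 9, 13, 16, 20, 22, 23, 24, 25, 28}; the non-residues are the remaining 14 nonzero classes.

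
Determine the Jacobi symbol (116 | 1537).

0

Pull out 2^2: since 1537 ≡ 1 (mod 8), (2/1537) = +1, so (2/1537)^2 = +1.
Reciprocity: 29 ≡ 1 and 1537 ≡ 1 (mod 4), so (29/1537) = +(1537/29).
Reduce top mod 29: now compute (0/29).
Top reduces to 0: gcd > 1, so the symbol is 0.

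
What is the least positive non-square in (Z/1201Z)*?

(2/1201) = +1, so 2 is a residue.
(3/1201) = +1, so 3 is a residue.
(4/1201) = +1, so 4 is a residue.
(5/1201) = +1, so 5 is a residue.
(6/1201) = +1, so 6 is a residue.
(7/1201) = +1, so 7 is a residue.
(8/1201) = +1, so 8 is a residue.
(9/1201) = +1, so 9 is a residue.
(10/1201) = +1, so 10 is a residue.
(11/1201) = −1, so 11 is the smallest positive non-residue mod 1201.

11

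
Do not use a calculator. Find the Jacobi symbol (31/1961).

1

Reciprocity: 31 ≡ 3 and 1961 ≡ 1 (mod 4), so (31/1961) = +(1961/31).
Reduce top mod 31: now compute (8/31).
Pull out 2^3: since 31 ≡ 7 (mod 8), (2/31) = +1, so (2/31)^3 = +1.
Reached (1/31) = 1. Collecting the sign flips along the way, the symbol is +1.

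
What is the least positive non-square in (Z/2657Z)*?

(2/2657) = +1, so 2 is a residue.
(3/2657) = −1, so 3 is the smallest positive non-residue mod 2657.

3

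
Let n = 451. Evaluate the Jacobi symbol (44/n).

0

Pull out 2^2: since 451 ≡ 3 (mod 8), (2/451) = -1, so (2/451)^2 = +1.
Reciprocity: 11 ≡ 3 and 451 ≡ 3 (mod 4), so (11/451) = −(451/11).
Reduce top mod 11: now compute (0/11).
Top reduces to 0: gcd > 1, so the symbol is 0.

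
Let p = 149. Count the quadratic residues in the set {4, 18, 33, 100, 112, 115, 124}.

5

(4/149) = +1 → QR.
(18/149) = -1 → non-residue.
(33/149) = +1 → QR.
(100/149) = +1 → QR.
(112/149) = +1 → QR.
(115/149) = -1 → non-residue.
(124/149) = +1 → QR.
Total quadratic residues among the 7: 5.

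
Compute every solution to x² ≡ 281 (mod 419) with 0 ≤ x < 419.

117, 302

Since 419 ≡ 3 (mod 4), a square root of 281 is 281^((419+1)/4) = 281^105 mod 419.
Repeated squaring: 281^2≡189, 281^4≡106, 281^8≡342, 281^16≡63, 281^32≡198, 281^64≡237 (mod 419).
281^105 = 281^(64+32+8+1) ≡ 117 (mod 419).
Check: 117² = 13689 ≡ 281 (mod 419). The two roots are 117 and 302.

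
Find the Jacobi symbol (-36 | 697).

First reduce: -36 ≡ 661 (mod 697).
Reciprocity: 661 ≡ 1 and 697 ≡ 1 (mod 4), so (661/697) = +(697/661).
Reduce top mod 661: now compute (36/661).
Pull out 2^2: since 661 ≡ 5 (mod 8), (2/661) = -1, so (2/661)^2 = +1.
Reciprocity: 9 ≡ 1 and 661 ≡ 1 (mod 4), so (9/661) = +(661/9).
Reduce top mod 9: now compute (4/9).
Pull out 2^2: since 9 ≡ 1 (mod 8), (2/9) = +1, so (2/9)^2 = +1.
Reached (1/9) = 1. Collecting the sign flips along the way, the symbol is +1.

1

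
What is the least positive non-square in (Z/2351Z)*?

(2/2351) = +1, so 2 is a residue.
(3/2351) = +1, so 3 is a residue.
(4/2351) = +1, so 4 is a residue.
(5/2351) = +1, so 5 is a residue.
(6/2351) = +1, so 6 is a residue.
(7/2351) = +1, so 7 is a residue.
(8/2351) = +1, so 8 is a residue.
(9/2351) = +1, so 9 is a residue.
(10/2351) = +1, so 10 is a residue.
(11/2351) = +1, so 11 is a residue.
(12/2351) = +1, so 12 is a residue.
(13/2351) = −1, so 13 is the smallest positive non-residue mod 2351.

13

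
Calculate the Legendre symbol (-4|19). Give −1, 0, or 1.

First reduce: -4 ≡ 15 (mod 19).
Reciprocity: 15 ≡ 3 and 19 ≡ 3 (mod 4), so (15/19) = −(19/15).
Reduce top mod 15: now compute (4/15).
Pull out 2^2: since 15 ≡ 7 (mod 8), (2/15) = +1, so (2/15)^2 = +1.
Reached (1/15) = 1. Collecting the sign flips along the way, the symbol is -1.

-1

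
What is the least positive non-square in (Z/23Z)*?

(2/23) = +1, so 2 is a residue.
(3/23) = +1, so 3 is a residue.
(4/23) = +1, so 4 is a residue.
(5/23) = −1, so 5 is the smallest positive non-residue mod 23.

5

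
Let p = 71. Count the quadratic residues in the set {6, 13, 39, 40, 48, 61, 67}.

(6/71) = +1 → QR.
(13/71) = -1 → non-residue.
(39/71) = -1 → non-residue.
(40/71) = +1 → QR.
(48/71) = +1 → QR.
(61/71) = -1 → non-residue.
(67/71) = -1 → non-residue.
Total quadratic residues among the 7: 3.

3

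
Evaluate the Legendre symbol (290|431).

Euler's criterion: (290/431) ≡ 290^215 (mod 431).
290^2 ≡ 55 (mod 431)
290^4 ≡ 8 (mod 431)
290^8 ≡ 64 (mod 431)
290^16 ≡ 217 (mod 431)
290^32 ≡ 110 (mod 431)
290^64 ≡ 32 (mod 431)
290^128 ≡ 162 (mod 431)
290^215 = 290^(128+64+16+4+2+1) ≡ 1 (mod 431).
Result is 1, so (290/431) = 1.

1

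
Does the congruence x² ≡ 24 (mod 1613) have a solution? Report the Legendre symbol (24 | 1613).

1

Pull out 2^3: since 1613 ≡ 5 (mod 8), (2/1613) = -1, so (2/1613)^3 = -1.
Reciprocity: 3 ≡ 3 and 1613 ≡ 1 (mod 4), so (3/1613) = +(1613/3).
Reduce top mod 3: now compute (2/3).
Pull out 2: since 3 ≡ 3 (mod 8), (2/3) = -1.
Reached (1/3) = 1. Collecting the sign flips along the way, the symbol is +1.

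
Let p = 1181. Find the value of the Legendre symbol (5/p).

Euler's criterion: (5/1181) ≡ 5^590 (mod 1181).
5^2 ≡ 25 (mod 1181)
5^4 ≡ 625 (mod 1181)
5^8 ≡ 895 (mod 1181)
5^16 ≡ 307 (mod 1181)
5^32 ≡ 950 (mod 1181)
5^64 ≡ 216 (mod 1181)
5^128 ≡ 597 (mod 1181)
5^256 ≡ 928 (mod 1181)
5^512 ≡ 235 (mod 1181)
5^590 = 5^(512+64+8+4+2) ≡ 1 (mod 1181).
Result is 1, so (5/1181) = 1.

1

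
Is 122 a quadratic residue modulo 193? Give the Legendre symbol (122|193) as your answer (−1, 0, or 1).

Euler's criterion: (122/193) ≡ 122^96 (mod 193).
122^2 ≡ 23 (mod 193)
122^4 ≡ 143 (mod 193)
122^8 ≡ 184 (mod 193)
122^16 ≡ 81 (mod 193)
122^32 ≡ 192 (mod 193)
122^64 ≡ 1 (mod 193)
122^96 = 122^(64+32) ≡ 192 (mod 193).
Result is 192 ≡ −1, so (122/193) = −1.

-1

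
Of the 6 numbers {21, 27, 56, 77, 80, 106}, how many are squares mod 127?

(21/127) = +1 → QR.
(27/127) = -1 → non-residue.
(56/127) = -1 → non-residue.
(77/127) = -1 → non-residue.
(80/127) = -1 → non-residue.
(106/127) = -1 → non-residue.
Total quadratic residues among the 6: 1.

1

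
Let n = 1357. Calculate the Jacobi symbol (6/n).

Pull out 2: since 1357 ≡ 5 (mod 8), (2/1357) = -1.
Reciprocity: 3 ≡ 3 and 1357 ≡ 1 (mod 4), so (3/1357) = +(1357/3).
Reduce top mod 3: now compute (1/3).
Reached (1/3) = 1. Collecting the sign flips along the way, the symbol is -1.

-1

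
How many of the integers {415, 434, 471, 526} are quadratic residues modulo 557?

1

(415/557) = -1 → non-residue.
(434/557) = +1 → QR.
(471/557) = -1 → non-residue.
(526/557) = -1 → non-residue.
Total quadratic residues among the 4: 1.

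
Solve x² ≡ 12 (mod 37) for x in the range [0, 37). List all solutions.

7, 30

37 ≡ 1 (mod 4), so we find a root by search.
Trying successive values, 7² = 49 ≡ 12 (mod 37). The other root is 37 − 7 = 30.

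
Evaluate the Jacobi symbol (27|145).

Reciprocity: 27 ≡ 3 and 145 ≡ 1 (mod 4), so (27/145) = +(145/27).
Reduce top mod 27: now compute (10/27).
Pull out 2: since 27 ≡ 3 (mod 8), (2/27) = -1.
Reciprocity: 5 ≡ 1 and 27 ≡ 3 (mod 4), so (5/27) = +(27/5).
Reduce top mod 5: now compute (2/5).
Pull out 2: since 5 ≡ 5 (mod 8), (2/5) = -1.
Reached (1/5) = 1. Collecting the sign flips along the way, the symbol is +1.

1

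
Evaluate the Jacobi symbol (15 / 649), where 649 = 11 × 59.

Reciprocity: 15 ≡ 3 and 649 ≡ 1 (mod 4), so (15/649) = +(649/15).
Reduce top mod 15: now compute (4/15).
Pull out 2^2: since 15 ≡ 7 (mod 8), (2/15) = +1, so (2/15)^2 = +1.
Reached (1/15) = 1. Collecting the sign flips along the way, the symbol is +1.

1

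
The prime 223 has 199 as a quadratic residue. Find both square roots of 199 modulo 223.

Since 223 ≡ 3 (mod 4), a square root of 199 is 199^((223+1)/4) = 199^56 mod 223.
Repeated squaring: 199^2≡130, 199^4≡175, 199^8≡74, 199^16≡124, 199^32≡212 (mod 223).
199^56 = 199^(32+16+8) ≡ 83 (mod 223).
Check: 83² = 6889 ≡ 199 (mod 223). The two roots are 83 and 140.

83, 140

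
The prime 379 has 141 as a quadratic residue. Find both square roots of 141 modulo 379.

90, 289

Since 379 ≡ 3 (mod 4), a square root of 141 is 141^((379+1)/4) = 141^95 mod 379.
Repeated squaring: 141^2≡173, 141^4≡367, 141^8≡144, 141^16≡270, 141^32≡132, 141^64≡369 (mod 379).
141^95 = 141^(64+16+8+4+2+1) ≡ 289 (mod 379).
Check: 289² = 83521 ≡ 141 (mod 379). The two roots are 90 and 289.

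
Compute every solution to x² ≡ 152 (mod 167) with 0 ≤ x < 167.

Since 167 ≡ 3 (mod 4), a square root of 152 is 152^((167+1)/4) = 152^42 mod 167.
Repeated squaring: 152^2≡58, 152^4≡24, 152^8≡75, 152^16≡114, 152^32≡137 (mod 167).
152^42 = 152^(32+8+2) ≡ 94 (mod 167).
Check: 94² = 8836 ≡ 152 (mod 167). The two roots are 73 and 94.

73, 94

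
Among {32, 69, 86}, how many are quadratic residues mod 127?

(32/127) = +1 → QR.
(69/127) = +1 → QR.
(86/127) = -1 → non-residue.
Total quadratic residues among the 3: 2.

2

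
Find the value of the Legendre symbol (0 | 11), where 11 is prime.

0

Top reduces to 0: gcd > 1, so the symbol is 0.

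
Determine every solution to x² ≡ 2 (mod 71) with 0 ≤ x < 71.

12, 59

Since 71 ≡ 3 (mod 4), a square root of 2 is 2^((71+1)/4) = 2^18 mod 71.
Repeated squaring: 2^2≡4, 2^4≡16, 2^8≡43, 2^16≡3 (mod 71).
2^18 = 2^(16+2) ≡ 12 (mod 71).
Check: 12² = 144 ≡ 2 (mod 71). The two roots are 12 and 59.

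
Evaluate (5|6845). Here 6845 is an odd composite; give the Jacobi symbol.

0

Reciprocity: 5 ≡ 1 and 6845 ≡ 1 (mod 4), so (5/6845) = +(6845/5).
Reduce top mod 5: now compute (0/5).
Top reduces to 0: gcd > 1, so the symbol is 0.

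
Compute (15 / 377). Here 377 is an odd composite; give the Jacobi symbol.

Reciprocity: 15 ≡ 3 and 377 ≡ 1 (mod 4), so (15/377) = +(377/15).
Reduce top mod 15: now compute (2/15).
Pull out 2: since 15 ≡ 7 (mod 8), (2/15) = +1.
Reached (1/15) = 1. Collecting the sign flips along the way, the symbol is +1.

1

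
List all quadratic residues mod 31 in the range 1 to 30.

Square k = 1,…,15 (k and 31−k give the same square):
1²=1, 2²=4, 3²=9, 4²=16, 5²=25, 6²≡5, 7²≡18, 8²≡2, 9²≡19, 10²≡7, 11²≡28, 12²≡20, 13²≡14, 14²≡10, 15²≡8 (mod 31).
So the quadratic residues mod 31 are {1, 2, 4, 5, 7, 8, 9, 10, 14, 16, 18, 19, 20, 25, 28}.

1, 2, 4, 5, 7, 8, 9, 10, 14, 16, 18, 19, 20, 25, 28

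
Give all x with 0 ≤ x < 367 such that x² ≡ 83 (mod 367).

Since 367 ≡ 3 (mod 4), a square root of 83 is 83^((367+1)/4) = 83^92 mod 367.
Repeated squaring: 83^2≡283, 83^4≡83, 83^8≡283, 83^16≡83, 83^32≡283, 83^64≡83 (mod 367).
83^92 = 83^(64+16+8+4) ≡ 283 (mod 367).
Check: 283² = 80089 ≡ 83 (mod 367). The two roots are 84 and 283.

84, 283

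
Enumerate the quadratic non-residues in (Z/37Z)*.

2 5 6 8 13 14 15 17 18 19 20 22 23 24 29 31 32 35

Square k = 1,…,18 (k and 37−k give the same square):
1²=1, 2²=4, 3²=9, 4²=16, 5²=25, 6²=36, 7²≡12, 8²≡27, 9²≡7, 10²≡26, 11²≡10, 12²≡33, 13²≡21, 14²≡11, 15²≡3, 16²≡34, 17²≡30, 18²≡28 (mod 37).
The residues are {1, 3, 4, 7, 9, 10, 11, 12, 16, 21, 25, 26, 27, 28, 30, 33, 34, 36}; the non-residues are the remaining 18 nonzero classes.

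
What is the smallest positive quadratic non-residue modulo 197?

2

(2/197) = −1, so 2 is the smallest positive non-residue mod 197.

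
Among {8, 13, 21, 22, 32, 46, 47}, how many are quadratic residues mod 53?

(8/53) = -1 → non-residue.
(13/53) = +1 → QR.
(21/53) = -1 → non-residue.
(22/53) = -1 → non-residue.
(32/53) = -1 → non-residue.
(46/53) = +1 → QR.
(47/53) = +1 → QR.
Total quadratic residues among the 7: 3.

3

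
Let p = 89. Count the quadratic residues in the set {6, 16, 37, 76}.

(6/89) = -1 → non-residue.
(16/89) = +1 → QR.
(37/89) = -1 → non-residue.
(76/89) = -1 → non-residue.
Total quadratic residues among the 4: 1.

1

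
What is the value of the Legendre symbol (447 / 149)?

First reduce: 447 ≡ 0 (mod 149).
Top reduces to 0: gcd > 1, so the symbol is 0.

0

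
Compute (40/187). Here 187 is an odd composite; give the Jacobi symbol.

Pull out 2^3: since 187 ≡ 3 (mod 8), (2/187) = -1, so (2/187)^3 = -1.
Reciprocity: 5 ≡ 1 and 187 ≡ 3 (mod 4), so (5/187) = +(187/5).
Reduce top mod 5: now compute (2/5).
Pull out 2: since 5 ≡ 5 (mod 8), (2/5) = -1.
Reached (1/5) = 1. Collecting the sign flips along the way, the symbol is +1.

1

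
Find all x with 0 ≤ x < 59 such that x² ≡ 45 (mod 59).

24, 35

Since 59 ≡ 3 (mod 4), a square root of 45 is 45^((59+1)/4) = 45^15 mod 59.
Repeated squaring: 45^2≡19, 45^4≡7, 45^8≡49 (mod 59).
45^15 = 45^(8+4+2+1) ≡ 35 (mod 59).
Check: 35² = 1225 ≡ 45 (mod 59). The two roots are 24 and 35.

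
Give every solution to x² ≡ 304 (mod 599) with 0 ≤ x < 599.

Since 599 ≡ 3 (mod 4), a square root of 304 is 304^((599+1)/4) = 304^150 mod 599.
Repeated squaring: 304^2≡170, 304^4≡148, 304^8≡340, 304^16≡592, 304^32≡49, 304^64≡5, 304^128≡25 (mod 599).
304^150 = 304^(128+16+4+2) ≡ 249 (mod 599).
Check: 249² = 62001 ≡ 304 (mod 599). The two roots are 249 and 350.

249, 350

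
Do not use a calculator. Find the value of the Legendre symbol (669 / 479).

-1

First reduce: 669 ≡ 190 (mod 479).
Pull out 2: since 479 ≡ 7 (mod 8), (2/479) = +1.
Reciprocity: 95 ≡ 3 and 479 ≡ 3 (mod 4), so (95/479) = −(479/95).
Reduce top mod 95: now compute (4/95).
Pull out 2^2: since 95 ≡ 7 (mod 8), (2/95) = +1, so (2/95)^2 = +1.
Reached (1/95) = 1. Collecting the sign flips along the way, the symbol is -1.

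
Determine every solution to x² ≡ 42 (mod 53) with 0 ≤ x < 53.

53 ≡ 1 (mod 4), so we find a root by search.
Trying successive values, 25² = 625 ≡ 42 (mod 53). The other root is 53 − 25 = 28.

25, 28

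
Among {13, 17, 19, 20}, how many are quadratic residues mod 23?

(13/23) = +1 → QR.
(17/23) = -1 → non-residue.
(19/23) = -1 → non-residue.
(20/23) = -1 → non-residue.
Total quadratic residues among the 4: 1.

1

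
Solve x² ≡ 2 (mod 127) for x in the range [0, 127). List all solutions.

Since 127 ≡ 3 (mod 4), a square root of 2 is 2^((127+1)/4) = 2^32 mod 127.
Repeated squaring: 2^2≡4, 2^4≡16, 2^8≡2, 2^16≡4, 2^32≡16 (mod 127).
2^32 = 2^(32) ≡ 16 (mod 127).
Check: 16² = 256 ≡ 2 (mod 127). The two roots are 16 and 111.

16, 111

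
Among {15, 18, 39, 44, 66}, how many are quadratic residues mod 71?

(15/71) = +1 → QR.
(18/71) = +1 → QR.
(39/71) = -1 → non-residue.
(44/71) = -1 → non-residue.
(66/71) = -1 → non-residue.
Total quadratic residues among the 5: 2.

2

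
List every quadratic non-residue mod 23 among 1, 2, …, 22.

Square k = 1,…,11 (k and 23−k give the same square):
1²=1, 2²=4, 3²=9, 4²=16, 5²≡2, 6²≡13, 7²≡3, 8²≡18, 9²≡12, 10²≡8, 11²≡6 (mod 23).
The residues are {1, 2, 3, 4, 6, 8, 9, 12, 13, 16, 18}; the non-residues are the remaining 11 nonzero classes.

5, 7, 10, 11, 14, 15, 17, 19, 20, 21, 22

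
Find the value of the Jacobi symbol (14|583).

Pull out 2: since 583 ≡ 7 (mod 8), (2/583) = +1.
Reciprocity: 7 ≡ 3 and 583 ≡ 3 (mod 4), so (7/583) = −(583/7).
Reduce top mod 7: now compute (2/7).
Pull out 2: since 7 ≡ 7 (mod 8), (2/7) = +1.
Reached (1/7) = 1. Collecting the sign flips along the way, the symbol is -1.

-1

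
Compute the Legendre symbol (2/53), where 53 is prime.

-1

Pull out 2: since 53 ≡ 5 (mod 8), (2/53) = -1.
Reached (1/53) = 1. Collecting the sign flips along the way, the symbol is -1.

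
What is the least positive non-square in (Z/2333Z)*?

2

(2/2333) = −1, so 2 is the smallest positive non-residue mod 2333.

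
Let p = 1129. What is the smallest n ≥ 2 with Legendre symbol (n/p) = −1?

(2/1129) = +1, so 2 is a residue.
(3/1129) = +1, so 3 is a residue.
(4/1129) = +1, so 4 is a residue.
(5/1129) = +1, so 5 is a residue.
(6/1129) = +1, so 6 is a residue.
(7/1129) = +1, so 7 is a residue.
(8/1129) = +1, so 8 is a residue.
(9/1129) = +1, so 9 is a residue.
(10/1129) = +1, so 10 is a residue.
(11/1129) = −1, so 11 is the smallest positive non-residue mod 1129.

11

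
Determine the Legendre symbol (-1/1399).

First reduce: -1 ≡ 1398 (mod 1399).
Pull out 2: since 1399 ≡ 7 (mod 8), (2/1399) = +1.
Reciprocity: 699 ≡ 3 and 1399 ≡ 3 (mod 4), so (699/1399) = −(1399/699).
Reduce top mod 699: now compute (1/699).
Reached (1/699) = 1. Collecting the sign flips along the way, the symbol is -1.

-1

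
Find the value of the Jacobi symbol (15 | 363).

Reciprocity: 15 ≡ 3 and 363 ≡ 3 (mod 4), so (15/363) = −(363/15).
Reduce top mod 15: now compute (3/15).
Reciprocity: 3 ≡ 3 and 15 ≡ 3 (mod 4), so (3/15) = −(15/3).
Reduce top mod 3: now compute (0/3).
Top reduces to 0: gcd > 1, so the symbol is 0.

0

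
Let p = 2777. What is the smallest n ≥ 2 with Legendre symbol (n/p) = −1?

3

(2/2777) = +1, so 2 is a residue.
(3/2777) = −1, so 3 is the smallest positive non-residue mod 2777.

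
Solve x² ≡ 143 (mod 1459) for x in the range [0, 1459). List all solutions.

Since 1459 ≡ 3 (mod 4), a square root of 143 is 143^((1459+1)/4) = 143^365 mod 1459.
Repeated squaring: 143^2≡23, 143^4≡529, 143^8≡1172, 143^16≡665, 143^32≡148, 143^64≡19, 143^128≡361, 143^256≡470 (mod 1459).
143^365 = 143^(256+64+32+8+4+1) ≡ 1158 (mod 1459).
Check: 1158² = 1340964 ≡ 143 (mod 1459). The two roots are 301 and 1158.

301, 1158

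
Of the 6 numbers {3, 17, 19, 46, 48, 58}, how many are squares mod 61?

(3/61) = +1 → QR.
(17/61) = -1 → non-residue.
(19/61) = +1 → QR.
(46/61) = +1 → QR.
(48/61) = +1 → QR.
(58/61) = +1 → QR.
Total quadratic residues among the 6: 5.

5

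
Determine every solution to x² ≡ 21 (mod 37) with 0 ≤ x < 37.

37 ≡ 1 (mod 4), so we find a root by search.
Trying successive values, 13² = 169 ≡ 21 (mod 37). The other root is 37 − 13 = 24.

13, 24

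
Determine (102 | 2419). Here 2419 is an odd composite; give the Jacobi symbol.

-1

Pull out 2: since 2419 ≡ 3 (mod 8), (2/2419) = -1.
Reciprocity: 51 ≡ 3 and 2419 ≡ 3 (mod 4), so (51/2419) = −(2419/51).
Reduce top mod 51: now compute (22/51).
Pull out 2: since 51 ≡ 3 (mod 8), (2/51) = -1.
Reciprocity: 11 ≡ 3 and 51 ≡ 3 (mod 4), so (11/51) = −(51/11).
Reduce top mod 11: now compute (7/11).
Reciprocity: 7 ≡ 3 and 11 ≡ 3 (mod 4), so (7/11) = −(11/7).
Reduce top mod 7: now compute (4/7).
Pull out 2^2: since 7 ≡ 7 (mod 8), (2/7) = +1, so (2/7)^2 = +1.
Reached (1/7) = 1. Collecting the sign flips along the way, the symbol is -1.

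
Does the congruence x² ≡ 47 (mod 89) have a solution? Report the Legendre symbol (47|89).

1

Reciprocity: 47 ≡ 3 and 89 ≡ 1 (mod 4), so (47/89) = +(89/47).
Reduce top mod 47: now compute (42/47).
Pull out 2: since 47 ≡ 7 (mod 8), (2/47) = +1.
Reciprocity: 21 ≡ 1 and 47 ≡ 3 (mod 4), so (21/47) = +(47/21).
Reduce top mod 21: now compute (5/21).
Reciprocity: 5 ≡ 1 and 21 ≡ 1 (mod 4), so (5/21) = +(21/5).
Reduce top mod 5: now compute (1/5).
Reached (1/5) = 1. Collecting the sign flips along the way, the symbol is +1.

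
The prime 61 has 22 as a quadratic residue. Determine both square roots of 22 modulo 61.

12, 49

61 ≡ 1 (mod 4), so we find a root by search.
Trying successive values, 12² = 144 ≡ 22 (mod 61). The other root is 61 − 12 = 49.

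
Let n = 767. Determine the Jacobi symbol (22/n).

1

Pull out 2: since 767 ≡ 7 (mod 8), (2/767) = +1.
Reciprocity: 11 ≡ 3 and 767 ≡ 3 (mod 4), so (11/767) = −(767/11).
Reduce top mod 11: now compute (8/11).
Pull out 2^3: since 11 ≡ 3 (mod 8), (2/11) = -1, so (2/11)^3 = -1.
Reached (1/11) = 1. Collecting the sign flips along the way, the symbol is +1.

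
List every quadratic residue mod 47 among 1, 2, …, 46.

1 2 3 4 6 7 8 9 12 14 16 17 18 21 24 25 27 28 32 34 36 37 42

Square k = 1,…,23 (k and 47−k give the same square):
1²=1, 2²=4, 3²=9, 4²=16, 5²=25, 6²=36, 7²≡2, 8²≡17, 9²≡34, 10²≡6, 11²≡27, 12²≡3, 13²≡28, 14²≡8, 15²≡37, 16²≡21, 17²≡7, 18²≡42, 19²≡32, 20²≡24, 21²≡18, 22²≡14, 23²≡12 (mod 47).
So the quadratic residues mod 47 are {1, 2, 3, 4, 6, 7, 8, 9, 12, 14, 16, 17, 18, 21, 24, 25, 27, 28, 32, 34, 36, 37, 42}.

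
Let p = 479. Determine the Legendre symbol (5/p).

Euler's criterion: (5/479) ≡ 5^239 (mod 479).
5^2 ≡ 25 (mod 479)
5^4 ≡ 146 (mod 479)
5^8 ≡ 240 (mod 479)
5^16 ≡ 120 (mod 479)
5^32 ≡ 30 (mod 479)
5^64 ≡ 421 (mod 479)
5^128 ≡ 11 (mod 479)
5^239 = 5^(128+64+32+8+4+2+1) ≡ 1 (mod 479).
Result is 1, so (5/479) = 1.

1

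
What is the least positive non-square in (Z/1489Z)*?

7

(2/1489) = +1, so 2 is a residue.
(3/1489) = +1, so 3 is a residue.
(4/1489) = +1, so 4 is a residue.
(5/1489) = +1, so 5 is a residue.
(6/1489) = +1, so 6 is a residue.
(7/1489) = −1, so 7 is the smallest positive non-residue mod 1489.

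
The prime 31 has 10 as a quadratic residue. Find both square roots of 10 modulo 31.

14, 17

Since 31 ≡ 3 (mod 4), a square root of 10 is 10^((31+1)/4) = 10^8 mod 31.
Repeated squaring: 10^2≡7, 10^4≡18, 10^8≡14 (mod 31).
10^8 = 10^(8) ≡ 14 (mod 31).
Check: 14² = 196 ≡ 10 (mod 31). The two roots are 14 and 17.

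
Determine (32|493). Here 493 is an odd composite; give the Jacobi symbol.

Pull out 2^5: since 493 ≡ 5 (mod 8), (2/493) = -1, so (2/493)^5 = -1.
Reached (1/493) = 1. Collecting the sign flips along the way, the symbol is -1.

-1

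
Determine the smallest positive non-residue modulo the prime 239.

(2/239) = +1, so 2 is a residue.
(3/239) = +1, so 3 is a residue.
(4/239) = +1, so 4 is a residue.
(5/239) = +1, so 5 is a residue.
(6/239) = +1, so 6 is a residue.
(7/239) = −1, so 7 is the smallest positive non-residue mod 239.

7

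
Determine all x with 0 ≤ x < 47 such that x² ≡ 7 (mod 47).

17, 30

Since 47 ≡ 3 (mod 4), a square root of 7 is 7^((47+1)/4) = 7^12 mod 47.
Repeated squaring: 7^2≡2, 7^4≡4, 7^8≡16 (mod 47).
7^12 = 7^(8+4) ≡ 17 (mod 47).
Check: 17² = 289 ≡ 7 (mod 47). The two roots are 17 and 30.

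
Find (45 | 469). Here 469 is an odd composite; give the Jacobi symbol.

1

Reciprocity: 45 ≡ 1 and 469 ≡ 1 (mod 4), so (45/469) = +(469/45).
Reduce top mod 45: now compute (19/45).
Reciprocity: 19 ≡ 3 and 45 ≡ 1 (mod 4), so (19/45) = +(45/19).
Reduce top mod 19: now compute (7/19).
Reciprocity: 7 ≡ 3 and 19 ≡ 3 (mod 4), so (7/19) = −(19/7).
Reduce top mod 7: now compute (5/7).
Reciprocity: 5 ≡ 1 and 7 ≡ 3 (mod 4), so (5/7) = +(7/5).
Reduce top mod 5: now compute (2/5).
Pull out 2: since 5 ≡ 5 (mod 8), (2/5) = -1.
Reached (1/5) = 1. Collecting the sign flips along the way, the symbol is +1.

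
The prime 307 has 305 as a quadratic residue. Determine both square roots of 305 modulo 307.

108, 199

Since 307 ≡ 3 (mod 4), a square root of 305 is 305^((307+1)/4) = 305^77 mod 307.
Repeated squaring: 305^2≡4, 305^4≡16, 305^8≡256, 305^16≡145, 305^32≡149, 305^64≡97 (mod 307).
305^77 = 305^(64+8+4+1) ≡ 199 (mod 307).
Check: 199² = 39601 ≡ 305 (mod 307). The two roots are 108 and 199.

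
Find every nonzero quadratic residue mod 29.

Square k = 1,…,14 (k and 29−k give the same square):
1²=1, 2²=4, 3²=9, 4²=16, 5²=25, 6²≡7, 7²≡20, 8²≡6, 9²≡23, 10²≡13, 11²≡5, 12²≡28, 13²≡24, 14²≡22 (mod 29).
So the quadratic residues mod 29 are {1, 4, 5, 6, 7, 9, 13, 16, 20, 22, 23, 24, 25, 28}.

1 4 5 6 7 9 13 16 20 22 23 24 25 28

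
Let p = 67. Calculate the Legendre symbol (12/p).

-1

Euler's criterion: (12/67) ≡ 12^33 (mod 67).
12^2 ≡ 10 (mod 67)
12^4 ≡ 33 (mod 67)
12^8 ≡ 17 (mod 67)
12^16 ≡ 21 (mod 67)
12^32 ≡ 39 (mod 67)
12^33 = 12^(32+1) ≡ 66 (mod 67).
Result is 66 ≡ −1, so (12/67) = −1.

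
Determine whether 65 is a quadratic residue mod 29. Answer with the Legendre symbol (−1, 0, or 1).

First reduce: 65 ≡ 7 (mod 29).
Reciprocity: 7 ≡ 3 and 29 ≡ 1 (mod 4), so (7/29) = +(29/7).
Reduce top mod 7: now compute (1/7).
Reached (1/7) = 1. Collecting the sign flips along the way, the symbol is +1.

1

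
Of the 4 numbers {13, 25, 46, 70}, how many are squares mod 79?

3

(13/79) = +1 → QR.
(25/79) = +1 → QR.
(46/79) = +1 → QR.
(70/79) = -1 → non-residue.
Total quadratic residues among the 4: 3.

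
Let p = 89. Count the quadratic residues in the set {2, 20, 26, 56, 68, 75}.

(2/89) = +1 → QR.
(20/89) = +1 → QR.
(26/89) = -1 → non-residue.
(56/89) = -1 → non-residue.
(68/89) = +1 → QR.
(75/89) = -1 → non-residue.
Total quadratic residues among the 6: 3.

3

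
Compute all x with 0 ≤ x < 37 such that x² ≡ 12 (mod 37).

7, 30

37 ≡ 1 (mod 4), so we find a root by search.
Trying successive values, 7² = 49 ≡ 12 (mod 37). The other root is 37 − 7 = 30.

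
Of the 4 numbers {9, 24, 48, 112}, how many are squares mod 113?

2

(9/113) = +1 → QR.
(24/113) = -1 → non-residue.
(48/113) = -1 → non-residue.
(112/113) = +1 → QR.
Total quadratic residues among the 4: 2.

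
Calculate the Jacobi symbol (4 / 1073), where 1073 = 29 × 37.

1

Pull out 2^2: since 1073 ≡ 1 (mod 8), (2/1073) = +1, so (2/1073)^2 = +1.
Reached (1/1073) = 1. Collecting the sign flips along the way, the symbol is +1.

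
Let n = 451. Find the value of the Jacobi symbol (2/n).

Pull out 2: since 451 ≡ 3 (mod 8), (2/451) = -1.
Reached (1/451) = 1. Collecting the sign flips along the way, the symbol is -1.

-1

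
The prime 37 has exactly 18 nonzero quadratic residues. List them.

1, 3, 4, 7, 9, 10, 11, 12, 16, 21, 25, 26, 27, 28, 30, 33, 34, 36

Square k = 1,…,18 (k and 37−k give the same square):
1²=1, 2²=4, 3²=9, 4²=16, 5²=25, 6²=36, 7²≡12, 8²≡27, 9²≡7, 10²≡26, 11²≡10, 12²≡33, 13²≡21, 14²≡11, 15²≡3, 16²≡34, 17²≡30, 18²≡28 (mod 37).
So the quadratic residues mod 37 are {1, 3, 4, 7, 9, 10, 11, 12, 16, 21, 25, 26, 27, 28, 30, 33, 34, 36}.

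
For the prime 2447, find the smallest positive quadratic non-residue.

5

(2/2447) = +1, so 2 is a residue.
(3/2447) = +1, so 3 is a residue.
(4/2447) = +1, so 4 is a residue.
(5/2447) = −1, so 5 is the smallest positive non-residue mod 2447.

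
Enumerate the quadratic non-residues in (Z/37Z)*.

2, 5, 6, 8, 13, 14, 15, 17, 18, 19, 20, 22, 23, 24, 29, 31, 32, 35

Square k = 1,…,18 (k and 37−k give the same square):
1²=1, 2²=4, 3²=9, 4²=16, 5²=25, 6²=36, 7²≡12, 8²≡27, 9²≡7, 10²≡26, 11²≡10, 12²≡33, 13²≡21, 14²≡11, 15²≡3, 16²≡34, 17²≡30, 18²≡28 (mod 37).
The residues are {1, 3, 4, 7, 9, 10, 11, 12, 16, 21, 25, 26, 27, 28, 30, 33, 34, 36}; the non-residues are the remaining 18 nonzero classes.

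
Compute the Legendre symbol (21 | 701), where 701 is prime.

Reciprocity: 21 ≡ 1 and 701 ≡ 1 (mod 4), so (21/701) = +(701/21).
Reduce top mod 21: now compute (8/21).
Pull out 2^3: since 21 ≡ 5 (mod 8), (2/21) = -1, so (2/21)^3 = -1.
Reached (1/21) = 1. Collecting the sign flips along the way, the symbol is -1.

-1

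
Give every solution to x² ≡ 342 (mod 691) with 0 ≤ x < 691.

Since 691 ≡ 3 (mod 4), a square root of 342 is 342^((691+1)/4) = 342^173 mod 691.
Repeated squaring: 342^2≡185, 342^4≡366, 342^8≡593, 342^16≡621, 342^32≡63, 342^64≡514, 342^128≡234 (mod 691).
342^173 = 342^(128+32+8+4+1) ≡ 81 (mod 691).
Check: 81² = 6561 ≡ 342 (mod 691). The two roots are 81 and 610.

81, 610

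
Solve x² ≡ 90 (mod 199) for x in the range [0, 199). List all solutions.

Since 199 ≡ 3 (mod 4), a square root of 90 is 90^((199+1)/4) = 90^50 mod 199.
Repeated squaring: 90^2≡140, 90^4≡98, 90^8≡52, 90^16≡117, 90^32≡157 (mod 199).
90^50 = 90^(32+16+2) ≡ 182 (mod 199).
Check: 182² = 33124 ≡ 90 (mod 199). The two roots are 17 and 182.

17, 182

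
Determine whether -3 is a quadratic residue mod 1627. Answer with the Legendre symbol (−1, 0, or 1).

First reduce: -3 ≡ 1624 (mod 1627).
Pull out 2^3: since 1627 ≡ 3 (mod 8), (2/1627) = -1, so (2/1627)^3 = -1.
Reciprocity: 203 ≡ 3 and 1627 ≡ 3 (mod 4), so (203/1627) = −(1627/203).
Reduce top mod 203: now compute (3/203).
Reciprocity: 3 ≡ 3 and 203 ≡ 3 (mod 4), so (3/203) = −(203/3).
Reduce top mod 3: now compute (2/3).
Pull out 2: since 3 ≡ 3 (mod 8), (2/3) = -1.
Reached (1/3) = 1. Collecting the sign flips along the way, the symbol is +1.

1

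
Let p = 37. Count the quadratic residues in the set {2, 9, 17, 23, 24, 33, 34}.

3

(2/37) = -1 → non-residue.
(9/37) = +1 → QR.
(17/37) = -1 → non-residue.
(23/37) = -1 → non-residue.
(24/37) = -1 → non-residue.
(33/37) = +1 → QR.
(34/37) = +1 → QR.
Total quadratic residues among the 7: 3.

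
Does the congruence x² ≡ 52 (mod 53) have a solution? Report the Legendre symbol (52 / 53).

Pull out 2^2: since 53 ≡ 5 (mod 8), (2/53) = -1, so (2/53)^2 = +1.
Reciprocity: 13 ≡ 1 and 53 ≡ 1 (mod 4), so (13/53) = +(53/13).
Reduce top mod 13: now compute (1/13).
Reached (1/13) = 1. Collecting the sign flips along the way, the symbol is +1.

1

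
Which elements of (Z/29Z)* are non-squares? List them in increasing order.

Square k = 1,…,14 (k and 29−k give the same square):
1²=1, 2²=4, 3²=9, 4²=16, 5²=25, 6²≡7, 7²≡20, 8²≡6, 9²≡23, 10²≡13, 11²≡5, 12²≡28, 13²≡24, 14²≡22 (mod 29).
The residues are {1, 4, 5, 6, 7, 9, 13, 16, 20, 22, 23, 24, 25, 28}; the non-residues are the remaining 14 nonzero classes.

2,3,8,10,11,12,14,15,17,18,19,21,26,27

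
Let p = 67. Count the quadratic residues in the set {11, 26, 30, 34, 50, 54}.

2

(11/67) = -1 → non-residue.
(26/67) = +1 → QR.
(30/67) = -1 → non-residue.
(34/67) = -1 → non-residue.
(50/67) = -1 → non-residue.
(54/67) = +1 → QR.
Total quadratic residues among the 6: 2.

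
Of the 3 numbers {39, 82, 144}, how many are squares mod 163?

(39/163) = +1 → QR.
(82/163) = -1 → non-residue.
(144/163) = +1 → QR.
Total quadratic residues among the 3: 2.

2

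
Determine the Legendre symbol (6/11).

-1

Pull out 2: since 11 ≡ 3 (mod 8), (2/11) = -1.
Reciprocity: 3 ≡ 3 and 11 ≡ 3 (mod 4), so (3/11) = −(11/3).
Reduce top mod 3: now compute (2/3).
Pull out 2: since 3 ≡ 3 (mod 8), (2/3) = -1.
Reached (1/3) = 1. Collecting the sign flips along the way, the symbol is -1.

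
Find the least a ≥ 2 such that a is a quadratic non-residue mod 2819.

2

(2/2819) = −1, so 2 is the smallest positive non-residue mod 2819.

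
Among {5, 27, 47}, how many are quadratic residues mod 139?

2

(5/139) = +1 → QR.
(27/139) = -1 → non-residue.
(47/139) = +1 → QR.
Total quadratic residues among the 3: 2.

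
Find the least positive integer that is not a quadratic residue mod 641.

3

(2/641) = +1, so 2 is a residue.
(3/641) = −1, so 3 is the smallest positive non-residue mod 641.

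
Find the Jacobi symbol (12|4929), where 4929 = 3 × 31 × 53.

Pull out 2^2: since 4929 ≡ 1 (mod 8), (2/4929) = +1, so (2/4929)^2 = +1.
Reciprocity: 3 ≡ 3 and 4929 ≡ 1 (mod 4), so (3/4929) = +(4929/3).
Reduce top mod 3: now compute (0/3).
Top reduces to 0: gcd > 1, so the symbol is 0.

0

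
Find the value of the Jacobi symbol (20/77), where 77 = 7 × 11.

Pull out 2^2: since 77 ≡ 5 (mod 8), (2/77) = -1, so (2/77)^2 = +1.
Reciprocity: 5 ≡ 1 and 77 ≡ 1 (mod 4), so (5/77) = +(77/5).
Reduce top mod 5: now compute (2/5).
Pull out 2: since 5 ≡ 5 (mod 8), (2/5) = -1.
Reached (1/5) = 1. Collecting the sign flips along the way, the symbol is -1.

-1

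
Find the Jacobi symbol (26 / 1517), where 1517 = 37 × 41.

-1

Pull out 2: since 1517 ≡ 5 (mod 8), (2/1517) = -1.
Reciprocity: 13 ≡ 1 and 1517 ≡ 1 (mod 4), so (13/1517) = +(1517/13).
Reduce top mod 13: now compute (9/13).
Reciprocity: 9 ≡ 1 and 13 ≡ 1 (mod 4), so (9/13) = +(13/9).
Reduce top mod 9: now compute (4/9).
Pull out 2^2: since 9 ≡ 1 (mod 8), (2/9) = +1, so (2/9)^2 = +1.
Reached (1/9) = 1. Collecting the sign flips along the way, the symbol is -1.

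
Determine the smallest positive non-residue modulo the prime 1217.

(2/1217) = +1, so 2 is a residue.
(3/1217) = −1, so 3 is the smallest positive non-residue mod 1217.

3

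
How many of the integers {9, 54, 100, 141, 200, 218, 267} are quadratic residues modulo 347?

(9/347) = +1 → QR.
(54/347) = -1 → non-residue.
(100/347) = +1 → QR.
(141/347) = -1 → non-residue.
(200/347) = -1 → non-residue.
(218/347) = -1 → non-residue.
(267/347) = +1 → QR.
Total quadratic residues among the 7: 3.

3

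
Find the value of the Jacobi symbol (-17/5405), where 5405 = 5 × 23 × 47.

1

First reduce: -17 ≡ 5388 (mod 5405).
Pull out 2^2: since 5405 ≡ 5 (mod 8), (2/5405) = -1, so (2/5405)^2 = +1.
Reciprocity: 1347 ≡ 3 and 5405 ≡ 1 (mod 4), so (1347/5405) = +(5405/1347).
Reduce top mod 1347: now compute (17/1347).
Reciprocity: 17 ≡ 1 and 1347 ≡ 3 (mod 4), so (17/1347) = +(1347/17).
Reduce top mod 17: now compute (4/17).
Pull out 2^2: since 17 ≡ 1 (mod 8), (2/17) = +1, so (2/17)^2 = +1.
Reached (1/17) = 1. Collecting the sign flips along the way, the symbol is +1.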